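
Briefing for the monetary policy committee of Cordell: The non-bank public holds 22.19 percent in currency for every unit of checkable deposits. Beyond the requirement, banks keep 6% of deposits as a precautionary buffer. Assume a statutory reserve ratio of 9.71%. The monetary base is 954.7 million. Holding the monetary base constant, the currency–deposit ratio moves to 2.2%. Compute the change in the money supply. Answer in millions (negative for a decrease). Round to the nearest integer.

Initially m₁ = (1 + 0.2219) / (0.0971 + 0.06 + 0.2219) ≈ 3.2240, so M₁ = 3.2240 × 954.7 = 3077.9528 million.
After the change m₂ = (1 + 0.022) / (0.0971 + 0.06 + 0.022) ≈ 5.7063, so M₂ = 5.7063 × 954.7 ≈ 5447.8046 million.
ΔM = M₂ − M₁ = 5447.8046 − 3077.9528 = 2369.8518 million.

2370 million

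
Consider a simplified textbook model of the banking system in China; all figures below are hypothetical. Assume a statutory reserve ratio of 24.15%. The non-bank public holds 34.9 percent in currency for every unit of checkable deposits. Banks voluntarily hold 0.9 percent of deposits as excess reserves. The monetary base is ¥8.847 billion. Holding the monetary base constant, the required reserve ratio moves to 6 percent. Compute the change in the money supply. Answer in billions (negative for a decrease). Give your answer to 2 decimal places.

¥8.64 billion

Initially m₁ = (1 + 0.349) / (0.2415 + 0.009 + 0.349) ≈ 2.2502, so M₁ = 2.2502 × 8.847 ≈ 19.9075 billion.
After the change m₂ = (1 + 0.349) / (0.06 + 0.009 + 0.349) ≈ 3.2273, so M₂ = 3.2273 × 8.847 ≈ 28.5519 billion.
ΔM = M₂ − M₁ = 28.5519 − 19.9075 = 8.6444 billion.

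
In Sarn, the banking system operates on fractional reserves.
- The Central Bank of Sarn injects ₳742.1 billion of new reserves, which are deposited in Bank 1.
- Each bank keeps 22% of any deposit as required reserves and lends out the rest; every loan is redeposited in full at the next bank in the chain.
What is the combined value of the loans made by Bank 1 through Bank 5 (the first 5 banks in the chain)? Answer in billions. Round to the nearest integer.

₳1871 billion

Bank i lends (1 − rr)^i of the original deposit: Bank 1 lends 742.1·0.7800 = 578.8380, Bank 2 lends 742.1·0.7800² ≈ 451.4936, and so on.
Summing a geometric series: total = 742.1·[0.7800·(1 − 0.7800^5) / (1 − 0.7800)] ≈ 1871.4426 billion.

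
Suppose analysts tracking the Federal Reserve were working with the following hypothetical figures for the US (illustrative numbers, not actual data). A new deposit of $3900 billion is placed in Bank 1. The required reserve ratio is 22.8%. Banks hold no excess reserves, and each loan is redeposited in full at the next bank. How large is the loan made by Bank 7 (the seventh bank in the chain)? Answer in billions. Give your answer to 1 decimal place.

Each bank lends a fraction (1 − rr) = 0.7720 of the deposit it receives, so Bank 7 receives 3900·0.7720^6 and lends 3900·0.7720^7 ≈ 637.3613 billion.

$637.4 billion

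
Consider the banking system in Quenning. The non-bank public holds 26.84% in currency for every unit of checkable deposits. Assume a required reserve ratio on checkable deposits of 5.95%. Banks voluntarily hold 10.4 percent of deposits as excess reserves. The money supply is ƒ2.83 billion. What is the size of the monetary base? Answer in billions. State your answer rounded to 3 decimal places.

The money multiplier is m = (1 + c) / (rr + e + c) = (1 + 0.2684) / (0.0595 + 0.104 + 0.2684) ≈ 2.93679.
MB = M / m = 2.83 / 2.93679 ≈ 0.9636 billion.

ƒ0.964 billion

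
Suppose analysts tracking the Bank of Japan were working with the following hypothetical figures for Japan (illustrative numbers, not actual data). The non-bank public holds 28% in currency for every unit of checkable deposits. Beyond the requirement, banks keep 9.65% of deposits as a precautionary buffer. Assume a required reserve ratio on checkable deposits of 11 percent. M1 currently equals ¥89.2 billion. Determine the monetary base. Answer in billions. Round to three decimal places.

The money multiplier is m = (1 + c) / (rr + e + c) = (1 + 0.28) / (0.11 + 0.0965 + 0.28) ≈ 2.631038.
MB = M / m = 89.2 / 2.631038 ≈ 33.903 billion.

¥33.903 billion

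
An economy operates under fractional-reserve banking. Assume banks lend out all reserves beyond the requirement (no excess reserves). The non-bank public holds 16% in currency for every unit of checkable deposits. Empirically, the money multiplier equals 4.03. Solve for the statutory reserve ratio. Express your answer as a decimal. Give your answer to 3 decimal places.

0.128

Using m = 4.03. Since m = (1 + c)/(c + rr + e), the denominator satisfies c + rr + e = (1 + c)/m = (1 + 0.16) / 4.03 ≈ 0.287841.
With c = 0.16 and e = 0, the statutory reserve ratio is 0.287841 − 0.16 − 0 = 0.127841.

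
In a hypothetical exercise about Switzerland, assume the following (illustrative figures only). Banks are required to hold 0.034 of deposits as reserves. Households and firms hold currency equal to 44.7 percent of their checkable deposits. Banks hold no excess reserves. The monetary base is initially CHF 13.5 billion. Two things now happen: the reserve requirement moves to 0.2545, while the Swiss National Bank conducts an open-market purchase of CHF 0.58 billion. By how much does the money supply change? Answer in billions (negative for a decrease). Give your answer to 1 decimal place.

-11.6 billion

Before: m₁ = (1 + 0.447) / (0.034 + 0.447) ≈ 3.0083, MB₁ = 13.5, so M₁ = 3.0083 × 13.5 ≈ 40.6121 billion.
After: m₂ = (1 + 0.447) / (0.2545 + 0.447) ≈ 2.0627, MB₂ = 13.5 + 0.58 = 14.08, so M₂ = 2.0627 × 14.08 ≈ 29.0428 billion.
ΔM = M₂ − M₁ = 29.0428 − 40.6121 = -11.5693 billion.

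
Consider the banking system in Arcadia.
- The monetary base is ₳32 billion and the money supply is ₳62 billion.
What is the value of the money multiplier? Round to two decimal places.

The money multiplier is m = M / MB = 62 / 32 = 1.93750.

1.94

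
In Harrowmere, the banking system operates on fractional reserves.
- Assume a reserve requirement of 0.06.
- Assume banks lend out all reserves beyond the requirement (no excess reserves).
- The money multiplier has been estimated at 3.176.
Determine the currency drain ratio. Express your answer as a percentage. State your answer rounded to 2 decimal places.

Using m = 3.176. From m = (1 + c)/(c + rr + e), rearranging gives 1 + c = m·(c + rr + e), so c·(1 − m) = m·(rr + e) − 1.
Hence c = [m·(rr + e) − 1]/(1 − m) = [3.176 × (0.06 + 0) − 1] / (1 − 3.176) ≈ 0.371985.

37.20%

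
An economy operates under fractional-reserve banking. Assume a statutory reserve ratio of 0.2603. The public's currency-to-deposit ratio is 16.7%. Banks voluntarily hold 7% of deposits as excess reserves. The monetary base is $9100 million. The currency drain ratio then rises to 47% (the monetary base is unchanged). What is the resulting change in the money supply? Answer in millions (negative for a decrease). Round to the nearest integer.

-4640 million

Initially m₁ = (1 + 0.167) / (0.2603 + 0.07 + 0.167) ≈ 2.34667, so M₁ = 2.34667 × 9100 = 21354.697 million.
After the change m₂ = (1 + 0.47) / (0.2603 + 0.07 + 0.47) ≈ 1.83681, so M₂ = 1.83681 × 9100 = 16714.971 million.
ΔM = M₂ − M₁ = 16714.971 − 21354.697 = -4639.726 million.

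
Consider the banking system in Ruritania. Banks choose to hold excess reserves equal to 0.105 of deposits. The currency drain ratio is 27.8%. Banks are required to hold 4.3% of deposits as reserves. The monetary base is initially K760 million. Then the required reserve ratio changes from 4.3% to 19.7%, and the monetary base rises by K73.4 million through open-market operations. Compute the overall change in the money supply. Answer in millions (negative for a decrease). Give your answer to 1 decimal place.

-443.6 million

Before: m₁ = (1 + 0.278) / (0.043 + 0.105 + 0.278) = 3, MB₁ = 760, so M₁ = 3 × 760 = 2280 million.
After: m₂ = (1 + 0.278) / (0.197 + 0.105 + 0.278) ≈ 2.20345, MB₂ = 760 + 73.4 = 833.4, so M₂ = 2.20345 × 833.4 ≈ 1836.3552 million.
ΔM = M₂ − M₁ = 1836.3552 − 2280 = -443.6448 million.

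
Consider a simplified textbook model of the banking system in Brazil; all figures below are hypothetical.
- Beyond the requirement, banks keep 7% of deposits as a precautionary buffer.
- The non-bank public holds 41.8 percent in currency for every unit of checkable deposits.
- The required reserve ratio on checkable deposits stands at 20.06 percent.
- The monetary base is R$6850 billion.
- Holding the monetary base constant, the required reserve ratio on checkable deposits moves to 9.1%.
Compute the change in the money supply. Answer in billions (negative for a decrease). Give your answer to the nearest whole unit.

R$2670 billion

Initially m₁ = (1 + 0.418) / (0.2006 + 0.07 + 0.418) ≈ 2.05925, so M₁ = 2.05925 × 6850 = 14105.8625 billion.
After the change m₂ = (1 + 0.418) / (0.091 + 0.07 + 0.418) ≈ 2.44905, so M₂ = 2.44905 × 6850 = 16775.9925 billion.
ΔM = M₂ − M₁ = 16775.9925 − 14105.8625 = 2670.13 billion.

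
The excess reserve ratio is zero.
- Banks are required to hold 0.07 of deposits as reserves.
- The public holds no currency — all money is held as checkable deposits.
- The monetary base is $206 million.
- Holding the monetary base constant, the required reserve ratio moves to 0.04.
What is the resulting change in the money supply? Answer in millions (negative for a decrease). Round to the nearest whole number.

Initially m₁ = 1 / (0.07) ≈ 14.2857, so M₁ = 14.2857 × 206 = 2942.8542 million.
After the change m₂ = 1 / (0.04) = 25, so M₂ = 25 × 206 = 5150 million.
ΔM = M₂ − M₁ = 5150 − 2942.8542 = 2207.1458 million.

$2207 million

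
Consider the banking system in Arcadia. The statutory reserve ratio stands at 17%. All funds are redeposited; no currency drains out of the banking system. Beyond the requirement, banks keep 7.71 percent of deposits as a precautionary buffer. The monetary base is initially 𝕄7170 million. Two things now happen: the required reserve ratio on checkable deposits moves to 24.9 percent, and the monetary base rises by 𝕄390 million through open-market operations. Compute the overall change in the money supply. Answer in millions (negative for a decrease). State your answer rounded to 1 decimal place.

-5833.5 million

Before: m₁ = 1 / (0.17 + 0.0771) ≈ 4.046945, MB₁ = 7170, so M₁ = 4.046945 × 7170 ≈ 29016.5956 million.
After: m₂ = 1 / (0.249 + 0.0771) ≈ 3.066544, MB₂ = 7170 + 390 = 7560, so M₂ = 3.066544 × 7560 ≈ 23183.0726 million.
ΔM = M₂ − M₁ = 23183.0726 − 29016.5956 = -5833.523 million.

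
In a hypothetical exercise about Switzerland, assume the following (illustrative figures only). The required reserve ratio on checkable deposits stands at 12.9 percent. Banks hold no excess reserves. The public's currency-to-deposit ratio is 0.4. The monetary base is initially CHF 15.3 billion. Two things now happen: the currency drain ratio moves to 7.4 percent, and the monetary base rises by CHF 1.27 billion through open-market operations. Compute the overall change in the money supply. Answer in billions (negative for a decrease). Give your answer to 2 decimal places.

CHF 47.17 billion

Before: m₁ = (1 + 0.4) / (0.129 + 0.4) ≈ 2.64650, MB₁ = 15.3, so M₁ = 2.64650 × 15.3 ≈ 40.4915 billion.
After: m₂ = (1 + 0.074) / (0.129 + 0.074) ≈ 5.29064, MB₂ = 15.3 + 1.27 = 16.57, so M₂ = 5.29064 × 16.57 ≈ 87.6659 billion.
ΔM = M₂ − M₁ = 87.6659 − 40.4915 = 47.1744 billion.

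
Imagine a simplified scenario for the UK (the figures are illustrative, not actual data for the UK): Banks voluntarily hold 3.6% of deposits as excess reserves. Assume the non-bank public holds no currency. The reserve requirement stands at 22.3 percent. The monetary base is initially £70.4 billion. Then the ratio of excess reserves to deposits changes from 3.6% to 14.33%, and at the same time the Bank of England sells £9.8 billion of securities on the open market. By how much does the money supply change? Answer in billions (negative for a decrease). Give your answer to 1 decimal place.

-106.4 billion

Before: m₁ = 1 / (0.223 + 0.036) ≈ 3.8610, MB₁ = 70.4, so M₁ = 3.8610 × 70.4 = 271.8144 billion.
After: m₂ = 1 / (0.223 + 0.1433) ≈ 2.73, MB₂ = 70.4 − 9.8 = 60.6, so M₂ = 2.73 × 60.6 = 165.438 billion.
ΔM = M₂ − M₁ = 165.438 − 271.8144 = -106.3764 billion.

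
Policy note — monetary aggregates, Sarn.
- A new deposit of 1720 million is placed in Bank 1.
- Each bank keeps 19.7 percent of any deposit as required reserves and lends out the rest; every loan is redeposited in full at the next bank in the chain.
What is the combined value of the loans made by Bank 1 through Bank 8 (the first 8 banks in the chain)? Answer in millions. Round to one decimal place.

5799.0 million

Bank i lends (1 − rr)^i of the original deposit: Bank 1 lends 1720·0.8030 = 1381.1600, Bank 2 lends 1720·0.8030² ≈ 1109.0715, and so on.
Summing a geometric series: total = 1720·[0.8030·(1 − 0.8030^8) / (1 − 0.8030)] ≈ 5798.9658 million.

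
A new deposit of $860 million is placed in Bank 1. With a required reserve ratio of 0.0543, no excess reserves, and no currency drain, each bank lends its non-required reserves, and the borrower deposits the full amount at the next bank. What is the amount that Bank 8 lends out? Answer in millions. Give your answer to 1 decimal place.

Each bank lends a fraction (1 − rr) = 0.9457 of the deposit it receives, so Bank 8 receives 860·0.9457^7 and lends 860·0.9457^8 ≈ 550.2063 million.

$550.2 million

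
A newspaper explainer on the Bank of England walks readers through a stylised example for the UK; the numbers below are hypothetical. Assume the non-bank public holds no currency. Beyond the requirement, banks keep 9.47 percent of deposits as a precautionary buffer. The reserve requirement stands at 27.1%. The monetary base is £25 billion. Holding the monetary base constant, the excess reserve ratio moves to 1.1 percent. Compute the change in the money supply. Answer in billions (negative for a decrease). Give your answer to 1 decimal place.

£20.3 billion

Initially m₁ = 1 / (0.271 + 0.0947) ≈ 2.7345, so M₁ = 2.7345 × 25 = 68.3625 billion.
After the change m₂ = 1 / (0.271 + 0.011) ≈ 3.5461, so M₂ = 3.5461 × 25 = 88.6525 billion.
ΔM = M₂ − M₁ = 88.6525 − 68.3625 = 20.29 billion.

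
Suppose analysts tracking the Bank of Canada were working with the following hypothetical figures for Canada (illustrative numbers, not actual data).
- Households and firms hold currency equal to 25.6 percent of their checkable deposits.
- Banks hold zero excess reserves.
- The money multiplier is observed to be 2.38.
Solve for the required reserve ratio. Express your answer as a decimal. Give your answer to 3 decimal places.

0.272

Using m = 2.38. Since m = (1 + c)/(c + rr + e), the denominator satisfies c + rr + e = (1 + c)/m = (1 + 0.256) / 2.38 ≈ 0.527731.
With c = 0.256 and e = 0, the required reserve ratio is 0.527731 − 0.256 − 0 = 0.271731.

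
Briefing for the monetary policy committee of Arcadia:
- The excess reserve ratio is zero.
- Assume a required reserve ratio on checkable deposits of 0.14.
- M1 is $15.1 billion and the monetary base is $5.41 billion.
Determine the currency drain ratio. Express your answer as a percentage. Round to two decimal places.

Using m = M/MB = 15.1/5.41 ≈ 2.791128. From m = (1 + c)/(c + rr + e), rearranging gives 1 + c = m·(c + rr + e), so c·(1 − m) = m·(rr + e) − 1.
Hence c = [m·(rr + e) − 1]/(1 − m) = [2.791128 × (0.14 + 0) − 1] / (1 − 2.791128) ≈ 0.340144.

34.01%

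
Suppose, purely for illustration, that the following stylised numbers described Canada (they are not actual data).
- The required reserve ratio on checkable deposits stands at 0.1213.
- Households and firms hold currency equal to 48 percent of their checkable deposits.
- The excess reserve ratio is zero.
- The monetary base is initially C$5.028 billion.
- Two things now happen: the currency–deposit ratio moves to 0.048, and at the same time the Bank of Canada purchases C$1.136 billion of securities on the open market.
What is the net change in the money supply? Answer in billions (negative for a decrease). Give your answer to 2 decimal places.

Before: m₁ = (1 + 0.48) / (0.1213 + 0.48) ≈ 2.4613, MB₁ = 5.028, so M₁ = 2.4613 × 5.028 ≈ 12.3754 billion.
After: m₂ = (1 + 0.048) / (0.1213 + 0.048) ≈ 6.1902, MB₂ = 5.028 + 1.136 = 6.164, so M₂ = 6.1902 × 6.164 ≈ 38.1564 billion.
ΔM = M₂ − M₁ = 38.1564 − 12.3754 = 25.781 billion.

C$25.78 billion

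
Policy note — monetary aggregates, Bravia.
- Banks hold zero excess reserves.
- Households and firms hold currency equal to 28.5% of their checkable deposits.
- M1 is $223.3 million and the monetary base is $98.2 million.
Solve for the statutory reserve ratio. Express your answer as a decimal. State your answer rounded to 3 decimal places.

Using m = M/MB = 223.3/98.2 ≈ 2.273931. Since m = (1 + c)/(c + rr + e), the denominator satisfies c + rr + e = (1 + c)/m = (1 + 0.285) / 2.273931 ≈ 0.565101.
With c = 0.285 and e = 0, the statutory reserve ratio is 0.565101 − 0.285 − 0 = 0.280101.

0.280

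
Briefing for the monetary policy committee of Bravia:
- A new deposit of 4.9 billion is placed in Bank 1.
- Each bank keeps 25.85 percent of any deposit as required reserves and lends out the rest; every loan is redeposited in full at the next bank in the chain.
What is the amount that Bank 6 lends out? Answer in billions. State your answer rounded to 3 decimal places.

Each bank lends a fraction (1 − rr) = 0.7415 of the deposit it receives, so Bank 6 receives 4.9·0.7415^5 and lends 4.9·0.7415^6 ≈ 0.8144 billion.

0.814 billion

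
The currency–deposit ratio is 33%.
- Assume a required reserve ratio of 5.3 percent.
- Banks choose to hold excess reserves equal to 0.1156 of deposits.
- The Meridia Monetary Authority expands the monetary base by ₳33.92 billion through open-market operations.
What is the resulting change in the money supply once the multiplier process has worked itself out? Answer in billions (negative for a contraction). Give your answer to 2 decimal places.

₳90.48 billion

The money multiplier is m = (1 + c) / (rr + e + c) = (1 + 0.33) / (0.053 + 0.1156 + 0.33) ≈ 2.66747.
The purchase adds 33.92 billion of base, so ΔM = m × ΔMB = 2.66747 × (+33.92) ≈ 90.4806 billion.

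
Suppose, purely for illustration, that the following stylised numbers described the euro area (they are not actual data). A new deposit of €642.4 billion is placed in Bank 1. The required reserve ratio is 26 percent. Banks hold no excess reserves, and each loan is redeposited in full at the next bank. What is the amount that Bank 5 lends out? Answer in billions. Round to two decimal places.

€142.55 billion

Each bank lends a fraction (1 − rr) = 0.7400 of the deposit it receives, so Bank 5 receives 642.4·0.7400^4 and lends 642.4·0.7400^5 ≈ 142.5490 billion.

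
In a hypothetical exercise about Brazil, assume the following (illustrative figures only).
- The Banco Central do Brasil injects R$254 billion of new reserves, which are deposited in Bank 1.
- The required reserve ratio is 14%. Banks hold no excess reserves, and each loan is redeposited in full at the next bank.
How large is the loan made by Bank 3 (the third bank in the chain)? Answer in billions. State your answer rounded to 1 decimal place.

Each bank lends a fraction (1 − rr) = 0.8600 of the deposit it receives, so Bank 3 receives 254·0.8600^2 and lends 254·0.8600^3 ≈ 161.5582 billion.

R$161.6 billion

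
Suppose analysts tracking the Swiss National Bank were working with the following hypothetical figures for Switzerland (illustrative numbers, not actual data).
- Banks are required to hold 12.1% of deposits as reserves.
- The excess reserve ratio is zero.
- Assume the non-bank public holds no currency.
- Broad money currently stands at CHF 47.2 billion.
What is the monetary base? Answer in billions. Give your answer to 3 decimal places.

With no currency drain and no excess reserves, the money multiplier is m = 1/rr = 1/0.121 ≈ 8.264463.
The monetary base is MB = M / m = 47.2 / 8.264463 ≈ 5.7112 billion.

CHF 5.711 billion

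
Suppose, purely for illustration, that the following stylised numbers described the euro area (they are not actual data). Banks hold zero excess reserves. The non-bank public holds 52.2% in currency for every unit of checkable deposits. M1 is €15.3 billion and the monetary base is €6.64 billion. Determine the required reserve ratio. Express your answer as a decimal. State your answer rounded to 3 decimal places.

Using m = M/MB = 15.3/6.64 ≈ 2.304217. Since m = (1 + c)/(c + rr + e), the denominator satisfies c + rr + e = (1 + c)/m = (1 + 0.522) / 2.304217 ≈ 0.660528.
With c = 0.522 and e = 0, the required reserve ratio is 0.660528 − 0.522 − 0 = 0.138528.

0.139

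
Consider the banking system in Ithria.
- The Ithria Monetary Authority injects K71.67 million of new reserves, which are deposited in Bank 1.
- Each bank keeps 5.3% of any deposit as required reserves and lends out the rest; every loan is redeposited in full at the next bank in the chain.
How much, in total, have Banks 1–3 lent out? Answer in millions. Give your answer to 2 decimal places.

K193.01 million

Bank i lends (1 − rr)^i of the original deposit: Bank 1 lends 71.67·0.9470 ≈ 67.8715, Bank 2 lends 71.67·0.9470² ≈ 64.2743, and so on.
Summing a geometric series: total = 71.67·[0.9470·(1 − 0.9470^3) / (1 − 0.9470)] ≈ 193.0136 million.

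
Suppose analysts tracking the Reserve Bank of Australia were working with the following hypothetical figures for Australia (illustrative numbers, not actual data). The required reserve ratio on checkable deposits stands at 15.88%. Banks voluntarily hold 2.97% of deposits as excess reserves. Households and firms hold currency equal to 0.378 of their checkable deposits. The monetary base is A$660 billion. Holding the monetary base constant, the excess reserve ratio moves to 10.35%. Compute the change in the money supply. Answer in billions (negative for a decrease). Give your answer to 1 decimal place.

Initially m₁ = (1 + 0.378) / (0.1588 + 0.0297 + 0.378) ≈ 2.43248, so M₁ = 2.43248 × 660 = 1605.4368 billion.
After the change m₂ = (1 + 0.378) / (0.1588 + 0.1035 + 0.378) ≈ 2.15212, so M₂ = 2.15212 × 660 = 1420.3992 billion.
ΔM = M₂ − M₁ = 1420.3992 − 1605.4368 = -185.0376 billion.

-185.0 billion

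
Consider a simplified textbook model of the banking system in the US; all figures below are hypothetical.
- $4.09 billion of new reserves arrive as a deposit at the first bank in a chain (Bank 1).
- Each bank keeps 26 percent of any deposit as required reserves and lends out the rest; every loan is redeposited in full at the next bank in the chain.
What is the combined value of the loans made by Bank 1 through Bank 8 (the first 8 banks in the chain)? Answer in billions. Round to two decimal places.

$10.59 billion

Bank i lends (1 − rr)^i of the original deposit: Bank 1 lends 4.09·0.7400 = 3.0266, Bank 2 lends 4.09·0.7400² ≈ 2.2397, and so on.
Summing a geometric series: total = 4.09·[0.7400·(1 − 0.7400^8) / (1 − 0.7400)] ≈ 10.5940 billion.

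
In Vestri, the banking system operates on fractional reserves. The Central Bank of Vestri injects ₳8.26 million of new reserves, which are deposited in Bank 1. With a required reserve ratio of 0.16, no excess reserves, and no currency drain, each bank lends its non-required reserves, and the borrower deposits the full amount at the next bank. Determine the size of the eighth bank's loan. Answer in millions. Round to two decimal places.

Each bank lends a fraction (1 − rr) = 0.8400 of the deposit it receives, so Bank 8 receives 8.26·0.8400^7 and lends 8.26·0.8400^8 ≈ 2.0475 million.

₳2.05 million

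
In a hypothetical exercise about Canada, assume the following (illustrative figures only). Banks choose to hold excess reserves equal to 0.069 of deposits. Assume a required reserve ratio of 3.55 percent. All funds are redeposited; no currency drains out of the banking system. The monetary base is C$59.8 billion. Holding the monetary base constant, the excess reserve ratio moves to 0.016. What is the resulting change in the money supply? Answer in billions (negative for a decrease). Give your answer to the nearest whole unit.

Initially m₁ = 1 / (0.0355 + 0.069) ≈ 9.5694, so M₁ = 9.5694 × 59.8 ≈ 572.2501 billion.
After the change m₂ = 1 / (0.0355 + 0.016) ≈ 19.4175, so M₂ = 19.4175 × 59.8 = 1161.1665 billion.
ΔM = M₂ − M₁ = 1161.1665 − 572.2501 = 588.9164 billion.

C$589 billion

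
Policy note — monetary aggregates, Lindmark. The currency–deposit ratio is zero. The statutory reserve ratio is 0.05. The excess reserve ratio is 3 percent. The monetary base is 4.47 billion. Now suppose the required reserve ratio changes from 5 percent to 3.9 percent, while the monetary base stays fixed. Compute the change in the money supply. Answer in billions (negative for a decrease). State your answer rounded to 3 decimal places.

Initially m₁ = 1 / (0.05 + 0.03) = 12.5, so M₁ = 12.5 × 4.47 = 55.875 billion.
After the change m₂ = 1 / (0.039 + 0.03) ≈ 14.49275, so M₂ = 14.49275 × 4.47 ≈ 64.7826 billion.
ΔM = M₂ − M₁ = 64.7826 − 55.875 = 8.9076 billion.

8.908 billion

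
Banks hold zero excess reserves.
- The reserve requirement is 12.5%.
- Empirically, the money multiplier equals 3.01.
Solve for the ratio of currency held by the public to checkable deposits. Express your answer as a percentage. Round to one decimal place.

31.0%

Using m = 3.01. From m = (1 + c)/(c + rr + e), rearranging gives 1 + c = m·(c + rr + e), so c·(1 − m) = m·(rr + e) − 1.
Hence c = [m·(rr + e) − 1]/(1 − m) = [3.01 × (0.125 + 0) − 1] / (1 − 3.01) ≈ 0.310323.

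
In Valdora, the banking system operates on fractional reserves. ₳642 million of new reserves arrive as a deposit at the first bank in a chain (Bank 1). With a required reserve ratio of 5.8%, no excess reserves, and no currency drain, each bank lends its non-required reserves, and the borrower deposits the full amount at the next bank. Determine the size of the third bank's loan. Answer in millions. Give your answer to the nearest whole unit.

₳537 million

Each bank lends a fraction (1 − rr) = 0.9420 of the deposit it receives, so Bank 3 receives 642·0.9420^2 and lends 642·0.9420^3 ≈ 536.6458 million.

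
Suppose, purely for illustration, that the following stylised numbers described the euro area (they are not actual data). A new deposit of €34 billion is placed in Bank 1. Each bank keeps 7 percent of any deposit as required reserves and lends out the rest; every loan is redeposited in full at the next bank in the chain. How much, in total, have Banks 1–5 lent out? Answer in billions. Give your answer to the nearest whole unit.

€137 billion

Bank i lends (1 − rr)^i of the original deposit: Bank 1 lends 34·0.9300 = 31.6200, Bank 2 lends 34·0.9300² = 29.4066, and so on.
Summing a geometric series: total = 34·[0.9300·(1 − 0.9300^5) / (1 − 0.9300)] ≈ 137.4619 billion.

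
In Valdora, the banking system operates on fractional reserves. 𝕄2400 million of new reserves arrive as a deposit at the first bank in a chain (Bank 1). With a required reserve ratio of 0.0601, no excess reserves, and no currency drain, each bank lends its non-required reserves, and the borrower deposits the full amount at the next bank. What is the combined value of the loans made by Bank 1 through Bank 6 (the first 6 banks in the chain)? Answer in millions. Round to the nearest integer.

Bank i lends (1 − rr)^i of the original deposit: Bank 1 lends 2400·0.9399 = 2255.7600, Bank 2 lends 2400·0.9399² ≈ 2120.1888, and so on.
Summing a geometric series: total = 2400·[0.9399·(1 − 0.9399^6) / (1 − 0.9399)] ≈ 11656.7785 million.

𝕄11657 million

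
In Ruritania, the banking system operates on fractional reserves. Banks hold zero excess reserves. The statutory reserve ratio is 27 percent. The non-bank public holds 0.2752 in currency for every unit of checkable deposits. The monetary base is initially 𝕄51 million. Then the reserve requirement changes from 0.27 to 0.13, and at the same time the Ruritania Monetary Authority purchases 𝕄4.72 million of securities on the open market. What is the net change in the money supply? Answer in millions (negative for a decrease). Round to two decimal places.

𝕄56.07 million

Before: m₁ = (1 + 0.2752) / (0.27 + 0.2752) ≈ 2.33896, MB₁ = 51, so M₁ = 2.33896 × 51 ≈ 119.287 million.
After: m₂ = (1 + 0.2752) / (0.13 + 0.2752) ≈ 3.14709, MB₂ = 51 + 4.72 = 55.72, so M₂ = 3.14709 × 55.72 ≈ 175.3559 million.
ΔM = M₂ − M₁ = 175.3559 − 119.287 = 56.0689 million.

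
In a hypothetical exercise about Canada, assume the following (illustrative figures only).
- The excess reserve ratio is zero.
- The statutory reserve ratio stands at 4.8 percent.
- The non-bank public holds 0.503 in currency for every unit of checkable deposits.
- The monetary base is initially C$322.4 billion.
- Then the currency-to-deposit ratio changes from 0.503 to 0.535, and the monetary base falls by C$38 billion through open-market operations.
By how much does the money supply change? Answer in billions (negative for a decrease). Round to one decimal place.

Before: m₁ = (1 + 0.503) / (0.048 + 0.503) ≈ 2.72777, MB₁ = 322.4, so M₁ = 2.72777 × 322.4 ≈ 879.433 billion.
After: m₂ = (1 + 0.535) / (0.048 + 0.535) ≈ 2.63293, MB₂ = 322.4 − 38 = 284.4, so M₂ = 2.63293 × 284.4 ≈ 748.8053 billion.
ΔM = M₂ − M₁ = 748.8053 − 879.433 = -130.6277 billion.

-130.6 billion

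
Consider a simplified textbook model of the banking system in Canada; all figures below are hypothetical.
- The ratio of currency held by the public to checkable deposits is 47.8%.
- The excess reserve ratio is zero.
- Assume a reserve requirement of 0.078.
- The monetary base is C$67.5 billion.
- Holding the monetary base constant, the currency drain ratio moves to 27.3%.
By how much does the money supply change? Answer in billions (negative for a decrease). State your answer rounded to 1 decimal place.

Initially m₁ = (1 + 0.478) / (0.078 + 0.478) ≈ 2.6583, so M₁ = 2.6583 × 67.5 ≈ 179.4352 billion.
After the change m₂ = (1 + 0.273) / (0.078 + 0.273) ≈ 3.6268, so M₂ = 3.6268 × 67.5 = 244.809 billion.
ΔM = M₂ − M₁ = 244.809 − 179.4352 = 65.3738 billion.

C$65.4 billion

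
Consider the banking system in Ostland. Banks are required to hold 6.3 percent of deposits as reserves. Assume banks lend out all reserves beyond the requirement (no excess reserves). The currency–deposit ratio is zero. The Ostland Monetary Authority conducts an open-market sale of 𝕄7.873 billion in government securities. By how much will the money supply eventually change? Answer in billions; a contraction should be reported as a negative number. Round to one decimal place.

-125.0 billion

The simple money multiplier is m = 1/rr = 1/0.063 ≈ 15.8730.
An open-market sale reduces the monetary base by 7.873 billion, so ΔM = m × ΔMB = 15.8730 × (−7.873) ≈ -124.9681 billion.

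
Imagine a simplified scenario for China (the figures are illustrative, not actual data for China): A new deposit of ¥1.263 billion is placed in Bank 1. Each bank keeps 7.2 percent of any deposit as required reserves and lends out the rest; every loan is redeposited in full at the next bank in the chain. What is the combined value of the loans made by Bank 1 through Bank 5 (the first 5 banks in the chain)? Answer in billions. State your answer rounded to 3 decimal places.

¥5.075 billion

Bank i lends (1 − rr)^i of the original deposit: Bank 1 lends 1.263·0.9280 ≈ 1.1721, Bank 2 lends 1.263·0.9280² ≈ 1.0877, and so on.
Summing a geometric series: total = 1.263·[0.9280·(1 − 0.9280^5) / (1 − 0.9280)] ≈ 5.0750 billion.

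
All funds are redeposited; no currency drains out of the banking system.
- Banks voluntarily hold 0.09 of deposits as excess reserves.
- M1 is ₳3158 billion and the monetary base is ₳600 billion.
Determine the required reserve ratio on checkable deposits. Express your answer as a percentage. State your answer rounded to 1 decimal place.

10.0%

Using m = M/MB = 3158/600 ≈ 5.263333. Since m = (1 + c)/(c + rr + e), the denominator satisfies c + rr + e = (1 + c)/m = (1 + 0) / 5.263333 ≈ 0.189994.
With c = 0 and e = 0.09, the required reserve ratio on checkable deposits is 0.189994 − 0 − 0.09 = 0.099994.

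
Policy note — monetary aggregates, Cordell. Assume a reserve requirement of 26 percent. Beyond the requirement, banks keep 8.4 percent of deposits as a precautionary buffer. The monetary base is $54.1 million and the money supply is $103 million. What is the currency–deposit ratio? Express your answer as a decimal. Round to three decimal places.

0.382

Using m = M/MB = 103/54.1 ≈ 1.903882. From m = (1 + c)/(c + rr + e), rearranging gives 1 + c = m·(c + rr + e), so c·(1 − m) = m·(rr + e) − 1.
Hence c = [m·(rr + e) − 1]/(1 − m) = [1.903882 × (0.26 + 0.084) − 1] / (1 − 1.903882) ≈ 0.381758.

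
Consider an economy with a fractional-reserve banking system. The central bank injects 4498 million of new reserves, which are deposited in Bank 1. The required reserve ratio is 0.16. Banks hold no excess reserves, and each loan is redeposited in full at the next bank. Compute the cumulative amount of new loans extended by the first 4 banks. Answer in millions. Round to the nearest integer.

Bank i lends (1 − rr)^i of the original deposit: Bank 1 lends 4498·0.8400 = 3778.3200, Bank 2 lends 4498·0.8400² = 3173.7888, and so on.
Summing a geometric series: total = 4498·[0.8400·(1 − 0.8400^4) / (1 − 0.8400)] ≈ 11857.5168 million.

11858 million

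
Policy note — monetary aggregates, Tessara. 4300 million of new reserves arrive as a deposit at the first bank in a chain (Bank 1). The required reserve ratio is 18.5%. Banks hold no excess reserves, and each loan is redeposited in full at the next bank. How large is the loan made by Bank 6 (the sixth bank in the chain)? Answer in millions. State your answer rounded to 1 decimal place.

Each bank lends a fraction (1 − rr) = 0.8150 of the deposit it receives, so Bank 6 receives 4300·0.8150^5 and lends 4300·0.8150^6 ≈ 1260.1264 million.

1260.1 million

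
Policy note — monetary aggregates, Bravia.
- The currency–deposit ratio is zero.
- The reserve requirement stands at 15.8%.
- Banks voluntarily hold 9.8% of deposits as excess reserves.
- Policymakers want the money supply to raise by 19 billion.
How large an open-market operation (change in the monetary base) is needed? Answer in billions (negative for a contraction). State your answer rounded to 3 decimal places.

4.864 billion

The money multiplier is m = 1 / (rr + e) = 1 / (0.158 + 0.098) = 3.906250.
ΔMB = ΔM / m = (+19) / 3.906250 = 4.864 billion.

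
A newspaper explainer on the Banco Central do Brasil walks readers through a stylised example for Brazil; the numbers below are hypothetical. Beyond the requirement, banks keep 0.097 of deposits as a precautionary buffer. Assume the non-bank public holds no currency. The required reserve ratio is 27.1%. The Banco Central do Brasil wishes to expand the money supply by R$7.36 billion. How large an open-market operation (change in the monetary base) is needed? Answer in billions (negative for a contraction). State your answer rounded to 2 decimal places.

R$2.71 billion

The money multiplier is m = 1 / (rr + e) = 1 / (0.271 + 0.097) ≈ 2.7174.
ΔMB = ΔM / m = (+7.36) / 2.7174 ≈ 2.7085 billion.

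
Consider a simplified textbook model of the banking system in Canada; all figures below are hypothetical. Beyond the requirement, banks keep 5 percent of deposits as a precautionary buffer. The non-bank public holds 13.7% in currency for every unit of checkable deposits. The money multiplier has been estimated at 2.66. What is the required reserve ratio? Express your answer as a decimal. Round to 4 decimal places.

Using m = 2.66. Since m = (1 + c)/(c + rr + e), the denominator satisfies c + rr + e = (1 + c)/m = (1 + 0.137) / 2.66 ≈ 0.427444.
With c = 0.137 and e = 0.05, the required reserve ratio is 0.427444 − 0.137 − 0.05 = 0.240444.

0.2404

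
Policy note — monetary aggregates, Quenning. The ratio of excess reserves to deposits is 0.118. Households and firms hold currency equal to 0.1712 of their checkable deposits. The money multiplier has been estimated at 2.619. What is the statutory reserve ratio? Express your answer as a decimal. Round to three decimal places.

0.158

Using m = 2.619. Since m = (1 + c)/(c + rr + e), the denominator satisfies c + rr + e = (1 + c)/m = (1 + 0.1712) / 2.619 ≈ 0.447194.
With c = 0.1712 and e = 0.118, the statutory reserve ratio is 0.447194 − 0.1712 − 0.118 = 0.157994.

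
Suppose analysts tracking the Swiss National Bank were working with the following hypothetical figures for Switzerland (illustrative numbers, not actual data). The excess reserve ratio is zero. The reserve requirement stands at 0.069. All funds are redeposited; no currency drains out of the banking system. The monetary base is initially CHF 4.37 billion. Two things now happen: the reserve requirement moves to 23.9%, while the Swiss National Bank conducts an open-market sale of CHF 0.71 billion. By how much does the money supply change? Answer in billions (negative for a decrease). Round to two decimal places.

-48.02 billion

Before: m₁ = 1 / (0.069) ≈ 14.4928, MB₁ = 4.37, so M₁ = 14.4928 × 4.37 ≈ 63.3335 billion.
After: m₂ = 1 / (0.239) ≈ 4.1841, MB₂ = 4.37 − 0.71 = 3.66, so M₂ = 4.1841 × 3.66 ≈ 15.3138 billion.
ΔM = M₂ − M₁ = 15.3138 − 63.3335 = -48.0197 billion.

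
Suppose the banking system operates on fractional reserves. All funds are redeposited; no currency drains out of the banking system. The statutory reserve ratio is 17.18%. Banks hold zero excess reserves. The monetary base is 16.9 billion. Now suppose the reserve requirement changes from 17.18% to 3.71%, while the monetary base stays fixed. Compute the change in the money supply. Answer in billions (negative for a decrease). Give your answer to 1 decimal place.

Initially m₁ = 1 / (0.1718) ≈ 5.8207, so M₁ = 5.8207 × 16.9 ≈ 98.3698 billion.
After the change m₂ = 1 / (0.0371) ≈ 26.9542, so M₂ = 26.9542 × 16.9 ≈ 455.526 billion.
ΔM = M₂ − M₁ = 455.526 − 98.3698 = 357.1562 billion.

357.2 billion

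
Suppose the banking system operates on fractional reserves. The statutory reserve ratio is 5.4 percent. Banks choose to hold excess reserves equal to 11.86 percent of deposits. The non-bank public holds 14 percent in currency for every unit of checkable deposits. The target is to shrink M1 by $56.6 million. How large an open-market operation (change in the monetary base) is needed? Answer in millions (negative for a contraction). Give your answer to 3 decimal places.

-15.520 million

The money multiplier is m = (1 + c) / (rr + e + c) = (1 + 0.14) / (0.054 + 0.1186 + 0.14) ≈ 3.646833.
ΔMB = ΔM / m = (−56.6) / 3.646833 ≈ -15.5203 million.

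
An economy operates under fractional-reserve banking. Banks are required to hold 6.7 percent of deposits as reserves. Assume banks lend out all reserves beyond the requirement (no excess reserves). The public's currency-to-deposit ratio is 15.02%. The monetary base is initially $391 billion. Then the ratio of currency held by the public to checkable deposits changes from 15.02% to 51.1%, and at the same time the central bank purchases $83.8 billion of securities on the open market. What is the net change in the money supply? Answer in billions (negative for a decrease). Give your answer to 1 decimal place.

Before: m₁ = (1 + 0.1502) / (0.067 + 0.1502) ≈ 5.29558, MB₁ = 391, so M₁ = 5.29558 × 391 ≈ 2070.5718 billion.
After: m₂ = (1 + 0.511) / (0.067 + 0.511) ≈ 2.61419, MB₂ = 391 + 83.8 = 474.8, so M₂ = 2.61419 × 474.8 ≈ 1241.2174 billion.
ΔM = M₂ − M₁ = 1241.2174 − 2070.5718 = -829.3544 billion.

-829.4 billion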